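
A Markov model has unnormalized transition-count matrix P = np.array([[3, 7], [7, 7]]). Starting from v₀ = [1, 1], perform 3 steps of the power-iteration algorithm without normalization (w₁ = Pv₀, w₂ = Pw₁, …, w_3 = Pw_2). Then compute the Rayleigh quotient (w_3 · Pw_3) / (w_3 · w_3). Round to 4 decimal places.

12.2801

w1 = Pv₀ = (3·1 + 7·1; 7·1 + 7·1) = (10, 14)
w2 = Pw1 = (3·10 + 7·14; 7·10 + 7·14) = (128, 168)
w3 = Pw2 = (1560, 2072)
Pw3 = (19184, 25424)
w3·Pw3 = 1560·19184 + 2072·25424 = 82605568; w3·w3 = 1560·1560 + 2072·2072 = 6726784
λ ≈ 82605568/6726784 = 12.2801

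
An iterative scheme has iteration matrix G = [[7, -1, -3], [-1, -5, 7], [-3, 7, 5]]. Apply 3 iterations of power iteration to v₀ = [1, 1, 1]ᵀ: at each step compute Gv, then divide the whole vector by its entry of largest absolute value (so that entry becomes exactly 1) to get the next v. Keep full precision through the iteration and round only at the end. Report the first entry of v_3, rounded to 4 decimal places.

-0.3752

Gv0 = (3.00000, 1.00000, 9.00000); divide by 9.00000 → v1 = (0.33333, 0.11111, 1.00000)
Gv1 = (-0.77778, 6.11111, 4.77778); divide by 6.11111 → v2 = (-0.12727, 1.00000, 0.78182)
Gv2 = (-4.23636, 0.60000, 11.29091); divide by 11.29091 → v3 = (-0.37520, 0.05314, 1.00000)
Requested entry of v3: -233/621 = -0.3752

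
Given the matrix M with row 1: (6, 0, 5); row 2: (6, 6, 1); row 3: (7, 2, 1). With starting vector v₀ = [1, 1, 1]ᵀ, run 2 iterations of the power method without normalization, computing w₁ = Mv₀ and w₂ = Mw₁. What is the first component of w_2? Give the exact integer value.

116

w1 = Mv₀ = (6·1 + 0·1 + 5·1; 6·1 + 6·1 + 1·1; 7·1 + 2·1 + 1·1) = (11, 13, 10)
w2 = Mw1 = (6·11 + 0·13 + 5·10; 6·11 + 6·13 + 1·10; 7·11 + 2·13 + 1·10) = (116, 154, 113)
The requested component of w2 is 116.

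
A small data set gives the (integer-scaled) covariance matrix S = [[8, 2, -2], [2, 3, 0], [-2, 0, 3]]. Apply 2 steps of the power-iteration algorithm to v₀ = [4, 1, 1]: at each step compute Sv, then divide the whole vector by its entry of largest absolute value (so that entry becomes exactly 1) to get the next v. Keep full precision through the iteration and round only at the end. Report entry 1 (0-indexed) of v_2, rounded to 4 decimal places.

0.3368

Sv0 = (32.00000, 11.00000, -5.00000); divide by 32.00000 → v1 = (1.00000, 0.34375, -0.15625)
Sv1 = (9.00000, 3.03125, -2.46875); divide by 9.00000 → v2 = (1.00000, 0.33681, -0.27431)
Requested entry of v2: 97/288 = 0.3368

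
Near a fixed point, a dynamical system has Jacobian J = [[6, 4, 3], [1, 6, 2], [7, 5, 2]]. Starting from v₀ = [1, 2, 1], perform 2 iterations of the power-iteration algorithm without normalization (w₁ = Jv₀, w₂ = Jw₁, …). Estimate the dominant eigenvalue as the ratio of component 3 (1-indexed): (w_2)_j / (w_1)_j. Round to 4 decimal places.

w1 = Jv₀ = (6·1 + 4·2 + 3·1; 1·1 + 6·2 + 2·1; 7·1 + 5·2 + 2·1) = (17, 15, 19)
w2 = Jw1 = (6·17 + 4·15 + 3·19; 1·17 + 6·15 + 2·19; 7·17 + 5·15 + 2·19) = (219, 145, 232)
Ratio at component: 232 / 19 = 12.2105

λ ≈ 12.2105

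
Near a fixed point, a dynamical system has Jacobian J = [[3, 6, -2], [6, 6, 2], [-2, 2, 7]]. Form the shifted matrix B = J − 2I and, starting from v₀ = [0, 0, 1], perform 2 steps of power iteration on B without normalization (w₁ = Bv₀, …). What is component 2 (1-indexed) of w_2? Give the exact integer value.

B = J − 2I has rows (1, 6, -2); (6, 4, 2); (-2, 2, 5)
w1 = Bv₀ = (-2, 2, 5)
w2 = Bw1 = (0, 6, 33)
Requested component of w2: 6

6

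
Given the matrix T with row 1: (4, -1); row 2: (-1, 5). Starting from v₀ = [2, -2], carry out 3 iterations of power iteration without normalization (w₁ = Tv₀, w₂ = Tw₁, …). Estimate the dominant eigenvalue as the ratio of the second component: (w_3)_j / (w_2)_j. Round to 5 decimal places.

w1 = Tv₀ = (10, -12)
w2 = Tw1 = (52, -70)
w3 = Tw2 = (278, -402)
Ratio at component: -402 / -70 = 5.74286

5.74286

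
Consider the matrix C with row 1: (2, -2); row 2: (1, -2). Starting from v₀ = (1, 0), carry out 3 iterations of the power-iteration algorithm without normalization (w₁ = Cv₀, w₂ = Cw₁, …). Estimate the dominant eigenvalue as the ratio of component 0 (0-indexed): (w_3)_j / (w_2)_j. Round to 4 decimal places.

w1 = Cv₀ = (2, 1)
w2 = Cw1 = (2, 0)
w3 = Cw2 = (4, 2)
Ratio at component: 4 / 2 = 2.0000

2.0000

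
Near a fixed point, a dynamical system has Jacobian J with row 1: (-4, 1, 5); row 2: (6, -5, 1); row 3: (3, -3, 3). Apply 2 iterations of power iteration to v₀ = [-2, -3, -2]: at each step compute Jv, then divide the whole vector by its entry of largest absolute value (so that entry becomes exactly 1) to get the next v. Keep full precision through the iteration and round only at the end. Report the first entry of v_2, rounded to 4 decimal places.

Jv0 = (-5.00000, 1.00000, -3.00000); divide by -5.00000 → v1 = (1.00000, -0.20000, 0.60000)
Jv1 = (-1.20000, 7.60000, 5.40000); divide by 7.60000 → v2 = (-0.15789, 1.00000, 0.71053)
Requested entry of v2: 6/-38 = -0.1579

-0.1579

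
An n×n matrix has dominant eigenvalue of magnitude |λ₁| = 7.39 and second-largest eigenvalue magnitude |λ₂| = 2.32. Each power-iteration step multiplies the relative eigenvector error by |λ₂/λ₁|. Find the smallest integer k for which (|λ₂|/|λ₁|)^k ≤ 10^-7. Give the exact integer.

14

|λ₂/λ₁| = 2.32/7.39 = 0.31394
Need k ≥ ln(10^-7) / ln(0.31394) = -16.1181 / -1.1586 ≈ 13.912
Smallest integer k satisfying the bound: 14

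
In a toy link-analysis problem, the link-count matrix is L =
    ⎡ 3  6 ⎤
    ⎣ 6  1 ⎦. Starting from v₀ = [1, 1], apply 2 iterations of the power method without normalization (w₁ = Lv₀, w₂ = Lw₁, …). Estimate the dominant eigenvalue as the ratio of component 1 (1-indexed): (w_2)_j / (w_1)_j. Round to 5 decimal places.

w1 = Lv₀ = (3·1 + 6·1; 6·1 + 1·1) = (9, 7)
w2 = Lw1 = (3·9 + 6·7; 6·9 + 1·7) = (69, 61)
Ratio at component: 69 / 9 = 7.66667

7.66667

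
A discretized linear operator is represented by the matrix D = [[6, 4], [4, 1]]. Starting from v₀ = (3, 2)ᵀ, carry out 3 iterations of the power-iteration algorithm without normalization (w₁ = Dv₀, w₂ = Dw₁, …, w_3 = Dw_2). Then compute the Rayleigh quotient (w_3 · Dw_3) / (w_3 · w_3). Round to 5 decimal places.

λ ≈ 8.21699

w1 = Dv₀ = (6·3 + 4·2; 4·3 + 1·2) = (26, 14)
w2 = Dw1 = (6·26 + 4·14; 4·26 + 1·14) = (212, 118)
w3 = Dw2 = (1744, 966)
Dw3 = (14328, 7942)
w3·Dw3 = 1744·14328 + 966·7942 = 32660004; w3·w3 = 1744·1744 + 966·966 = 3974692
λ ≈ 32660004/3974692 = 8.21699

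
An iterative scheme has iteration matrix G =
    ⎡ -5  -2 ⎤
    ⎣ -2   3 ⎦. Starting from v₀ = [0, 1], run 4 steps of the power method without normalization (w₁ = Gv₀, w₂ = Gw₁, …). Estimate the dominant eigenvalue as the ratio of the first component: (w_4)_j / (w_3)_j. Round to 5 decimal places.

w1 = Gv₀ = ((-5)·0 + (-2)·1; (-2)·0 + 3·1) = (-2, 3)
w2 = Gw1 = ((-5)·(-2) + (-2)·3; (-2)·(-2) + 3·3) = (4, 13)
w3 = Gw2 = (-46, 31)
w4 = Gw3 = (168, 185)
Ratio at component: 168 / -46 = -3.65217

-3.65217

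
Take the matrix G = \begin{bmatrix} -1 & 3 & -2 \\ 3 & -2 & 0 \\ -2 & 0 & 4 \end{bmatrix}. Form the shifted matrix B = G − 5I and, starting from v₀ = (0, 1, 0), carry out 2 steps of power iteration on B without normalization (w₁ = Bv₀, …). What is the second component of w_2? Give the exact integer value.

58

B = G − 5I has rows (-6, 3, -2); (3, -7, 0); (-2, 0, -1)
w1 = Bv₀ = ((-6)·0 + 3·1 + (-2)·0; 3·0 + (-7)·1 + 0·0; (-2)·0 + 0·1 + (-1)·0) = (3, -7, 0)
w2 = Bw1 = ((-6)·3 + 3·(-7) + (-2)·0; 3·3 + (-7)·(-7) + 0·0; (-2)·3 + 0·(-7) + (-1)·0) = (-39, 58, -6)
Requested component of w2: 58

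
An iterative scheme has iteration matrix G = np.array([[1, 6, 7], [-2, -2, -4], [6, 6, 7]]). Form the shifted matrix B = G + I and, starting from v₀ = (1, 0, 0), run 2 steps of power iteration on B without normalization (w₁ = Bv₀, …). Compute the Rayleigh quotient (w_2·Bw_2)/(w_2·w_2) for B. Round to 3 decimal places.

μ ≈ 8.523

B = G + I has rows (2, 6, 7); (-2, -1, -4); (6, 6, 8)
w1 = Bv₀ = (2·1 + 6·0 + 7·0; (-2)·1 + (-1)·0 + (-4)·0; 6·1 + 6·0 + 8·0) = (2, -2, 6)
w2 = Bw1 = (2·2 + 6·(-2) + 7·6; (-2)·2 + (-1)·(-2) + (-4)·6; 6·2 + 6·(-2) + 8·6) = (34, -26, 48)
Bw2 = (248, -234, 432)
w2·Bw2 = 35252; w2·w2 = 4136; μ ≈ 35252/4136 = 8.523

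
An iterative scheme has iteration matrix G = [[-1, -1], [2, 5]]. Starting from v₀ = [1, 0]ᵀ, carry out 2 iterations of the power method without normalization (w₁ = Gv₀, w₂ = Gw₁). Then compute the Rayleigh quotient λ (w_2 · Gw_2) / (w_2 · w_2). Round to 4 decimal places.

w1 = Gv₀ = ((-1)·1 + (-1)·0; 2·1 + 5·0) = (-1, 2)
w2 = Gw1 = ((-1)·(-1) + (-1)·2; 2·(-1) + 5·2) = (-1, 8)
Gw2 = (-7, 38)
w2·Gw2 = (-1)·(-7) + 8·38 = 311; w2·w2 = (-1)·(-1) + 8·8 = 65
λ ≈ 311/65 = 4.7846

4.7846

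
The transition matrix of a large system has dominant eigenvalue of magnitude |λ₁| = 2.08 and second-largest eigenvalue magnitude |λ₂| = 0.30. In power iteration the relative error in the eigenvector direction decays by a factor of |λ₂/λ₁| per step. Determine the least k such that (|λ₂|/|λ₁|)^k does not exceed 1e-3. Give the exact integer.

4

|λ₂/λ₁| = 0.30/2.08 = 0.14423
Need k ≥ ln(1e-3) / ln(0.14423) = -6.9078 / -1.9363 ≈ 3.567
Smallest integer k satisfying the bound: 4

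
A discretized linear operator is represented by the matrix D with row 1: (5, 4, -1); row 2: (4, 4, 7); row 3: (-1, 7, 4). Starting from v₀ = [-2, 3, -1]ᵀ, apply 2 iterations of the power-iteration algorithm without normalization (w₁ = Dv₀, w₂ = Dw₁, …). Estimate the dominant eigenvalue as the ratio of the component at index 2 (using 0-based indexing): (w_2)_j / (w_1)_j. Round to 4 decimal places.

λ ≈ 2.7368

w1 = Dv₀ = (3, -3, 19)
w2 = Dw1 = (-16, 133, 52)
Ratio at component: 52 / 19 = 2.7368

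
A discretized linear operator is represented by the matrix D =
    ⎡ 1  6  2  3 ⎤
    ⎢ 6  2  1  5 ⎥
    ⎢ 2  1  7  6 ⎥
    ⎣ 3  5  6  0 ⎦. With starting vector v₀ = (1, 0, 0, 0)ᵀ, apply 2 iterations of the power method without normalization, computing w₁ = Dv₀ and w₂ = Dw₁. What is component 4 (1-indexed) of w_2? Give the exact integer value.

45

w1 = Dv₀ = (1·1 + 6·0 + 2·0 + 3·0; 6·1 + 2·0 + 1·0 + 5·0; 2·1 + 1·0 + 7·0 + 6·0; 3·1 + 5·0 + 6·0 + 0·0) = (1, 6, 2, 3)
w2 = Dw1 = (1·1 + 6·6 + 2·2 + 3·3; 6·1 + 2·6 + 1·2 + 5·3; 2·1 + 1·6 + 7·2 + 6·3; 3·1 + 5·6 + 6·2 + 0·3) = (50, 35, 40, 45)
The requested component of w2 is 45.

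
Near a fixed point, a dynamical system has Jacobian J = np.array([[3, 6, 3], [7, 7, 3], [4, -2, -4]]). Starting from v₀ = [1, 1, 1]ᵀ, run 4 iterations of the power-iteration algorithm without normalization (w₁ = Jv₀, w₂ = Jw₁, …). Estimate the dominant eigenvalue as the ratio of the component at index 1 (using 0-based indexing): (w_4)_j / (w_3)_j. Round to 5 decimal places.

w1 = Jv₀ = (12, 17, -2)
w2 = Jw1 = (132, 197, 22)
w3 = Jw2 = (1644, 2369, 46)
w4 = Jw3 = (19284, 28229, 1654)
Ratio at component: 28229 / 2369 = 11.91600

λ ≈ 11.91600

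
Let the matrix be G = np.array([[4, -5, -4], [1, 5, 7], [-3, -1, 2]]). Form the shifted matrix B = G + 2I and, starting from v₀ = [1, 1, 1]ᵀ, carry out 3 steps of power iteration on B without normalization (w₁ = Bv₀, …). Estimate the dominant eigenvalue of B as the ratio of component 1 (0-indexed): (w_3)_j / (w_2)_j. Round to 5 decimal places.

5.67647

B = G + 2I has rows (6, -5, -4); (1, 7, 7); (-3, -1, 4)
w1 = Bv₀ = (6·1 + (-5)·1 + (-4)·1; 1·1 + 7·1 + 7·1; (-3)·1 + (-1)·1 + 4·1) = (-3, 15, 0)
w2 = Bw1 = (6·(-3) + (-5)·15 + (-4)·0; 1·(-3) + 7·15 + 7·0; (-3)·(-3) + (-1)·15 + 4·0) = (-93, 102, -6)
w3 = Bw2 = (-1044, 579, 153)
Ratio: 579/102 = 5.67647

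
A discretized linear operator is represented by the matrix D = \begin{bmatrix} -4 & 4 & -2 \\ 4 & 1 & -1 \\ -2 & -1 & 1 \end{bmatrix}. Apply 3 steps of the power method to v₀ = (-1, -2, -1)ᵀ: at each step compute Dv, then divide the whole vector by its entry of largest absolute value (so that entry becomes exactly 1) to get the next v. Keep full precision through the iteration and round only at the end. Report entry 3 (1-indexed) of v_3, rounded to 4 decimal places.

Dv0 = (-2.00000, -5.00000, 3.00000); divide by -5.00000 → v1 = (0.40000, 1.00000, -0.60000)
Dv1 = (3.60000, 3.20000, -2.40000); divide by 3.60000 → v2 = (1.00000, 0.88889, -0.66667)
Dv2 = (0.88889, 5.55556, -3.55556); divide by 5.55556 → v3 = (0.16000, 1.00000, -0.64000)
Requested entry of v3: 64/-100 = -0.6400

-0.6400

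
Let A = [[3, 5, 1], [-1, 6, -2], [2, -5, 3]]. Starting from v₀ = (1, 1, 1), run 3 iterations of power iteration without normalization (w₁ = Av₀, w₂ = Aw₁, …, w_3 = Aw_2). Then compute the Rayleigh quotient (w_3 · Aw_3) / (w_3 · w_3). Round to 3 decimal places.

w1 = Av₀ = (3·1 + 5·1 + 1·1; (-1)·1 + 6·1 + (-2)·1; 2·1 + (-5)·1 + 3·1) = (9, 3, 0)
w2 = Aw1 = (3·9 + 5·3 + 1·0; (-1)·9 + 6·3 + (-2)·0; 2·9 + (-5)·3 + 3·0) = (42, 9, 3)
w3 = Aw2 = (174, 6, 48)
Aw3 = (600, -234, 462)
w3·Aw3 = 174·600 + 6·(-234) + 48·462 = 125172; w3·w3 = 174·174 + 6·6 + 48·48 = 32616
λ ≈ 125172/32616 = 3.838

λ ≈ 3.838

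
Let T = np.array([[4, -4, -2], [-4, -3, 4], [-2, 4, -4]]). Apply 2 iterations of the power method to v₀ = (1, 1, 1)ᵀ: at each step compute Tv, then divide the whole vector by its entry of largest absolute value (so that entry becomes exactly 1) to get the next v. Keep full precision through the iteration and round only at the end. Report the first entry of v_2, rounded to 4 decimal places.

Tv0 = (-2.00000, -3.00000, -2.00000); divide by -3.00000 → v1 = (0.66667, 1.00000, 0.66667)
Tv1 = (-2.66667, -3.00000, 0.00000); divide by -3.00000 → v2 = (0.88889, 1.00000, 0.00000)
Requested entry of v2: 8/9 = 0.8889

0.8889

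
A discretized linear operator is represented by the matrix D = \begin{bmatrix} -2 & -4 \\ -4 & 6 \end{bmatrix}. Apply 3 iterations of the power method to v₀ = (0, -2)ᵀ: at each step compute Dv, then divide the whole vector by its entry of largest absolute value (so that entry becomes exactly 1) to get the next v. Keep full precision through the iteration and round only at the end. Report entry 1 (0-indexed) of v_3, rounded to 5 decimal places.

1.00000

Dv0 = (8.000000, -12.000000); divide by -12.000000 → v1 = (-0.666667, 1.000000)
Dv1 = (-2.666667, 8.666667); divide by 8.666667 → v2 = (-0.307692, 1.000000)
Dv2 = (-3.384615, 7.230769); divide by 7.230769 → v3 = (-0.468085, 1.000000)
Requested entry of v3: -752/-752 = 1.00000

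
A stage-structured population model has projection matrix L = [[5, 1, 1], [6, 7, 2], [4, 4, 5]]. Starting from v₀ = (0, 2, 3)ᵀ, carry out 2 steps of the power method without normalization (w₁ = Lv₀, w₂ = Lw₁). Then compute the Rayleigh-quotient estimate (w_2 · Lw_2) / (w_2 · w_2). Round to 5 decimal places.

10.61887

w1 = Lv₀ = (5·0 + 1·2 + 1·3; 6·0 + 7·2 + 2·3; 4·0 + 4·2 + 5·3) = (5, 20, 23)
w2 = Lw1 = (5·5 + 1·20 + 1·23; 6·5 + 7·20 + 2·23; 4·5 + 4·20 + 5·23) = (68, 216, 215)
Lw2 = (771, 2350, 2211)
w2·Lw2 = 68·771 + 216·2350 + 215·2211 = 1035393; w2·w2 = 68·68 + 216·216 + 215·215 = 97505
λ ≈ 1035393/97505 = 10.61887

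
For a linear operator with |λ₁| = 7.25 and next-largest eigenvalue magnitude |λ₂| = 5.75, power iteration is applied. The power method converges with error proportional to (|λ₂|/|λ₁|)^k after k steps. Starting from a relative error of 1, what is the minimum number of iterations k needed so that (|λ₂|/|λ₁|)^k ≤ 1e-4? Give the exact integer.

40

|λ₂/λ₁| = 5.75/7.25 = 0.79310
Need k ≥ ln(1e-4) / ln(0.79310) = -9.2103 / -0.2318 ≈ 39.734
Smallest integer k satisfying the bound: 40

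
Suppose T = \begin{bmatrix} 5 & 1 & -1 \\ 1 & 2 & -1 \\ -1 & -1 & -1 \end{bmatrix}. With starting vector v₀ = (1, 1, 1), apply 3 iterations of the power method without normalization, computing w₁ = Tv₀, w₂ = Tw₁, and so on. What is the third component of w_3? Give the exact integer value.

w1 = Tv₀ = (5, 2, -3)
w2 = Tw1 = (30, 12, -4)
w3 = Tw2 = (166, 58, -38)
The requested component of w3 is -38.

-38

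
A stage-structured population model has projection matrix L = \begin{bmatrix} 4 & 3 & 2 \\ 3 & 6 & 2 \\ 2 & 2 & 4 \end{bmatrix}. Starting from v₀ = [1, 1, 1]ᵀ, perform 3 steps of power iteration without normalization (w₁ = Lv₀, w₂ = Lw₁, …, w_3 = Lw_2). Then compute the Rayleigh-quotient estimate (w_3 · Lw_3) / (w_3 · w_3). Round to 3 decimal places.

9.569

w1 = Lv₀ = (4·1 + 3·1 + 2·1; 3·1 + 6·1 + 2·1; 2·1 + 2·1 + 4·1) = (9, 11, 8)
w2 = Lw1 = (4·9 + 3·11 + 2·8; 3·9 + 6·11 + 2·8; 2·9 + 2·11 + 4·8) = (85, 109, 72)
w3 = Lw2 = (811, 1053, 676)
Lw3 = (7755, 10103, 6432)
w3·Lw3 = 811·7755 + 1053·10103 + 676·6432 = 21275796; w3·w3 = 811·811 + 1053·1053 + 676·676 = 2223506
λ ≈ 21275796/2223506 = 9.569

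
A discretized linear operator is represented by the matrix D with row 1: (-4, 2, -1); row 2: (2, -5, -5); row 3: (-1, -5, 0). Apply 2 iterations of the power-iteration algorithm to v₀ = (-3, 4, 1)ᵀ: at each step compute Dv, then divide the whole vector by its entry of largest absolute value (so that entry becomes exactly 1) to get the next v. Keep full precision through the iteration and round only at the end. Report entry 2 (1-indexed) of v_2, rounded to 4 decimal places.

Dv0 = (19.00000, -31.00000, -17.00000); divide by -31.00000 → v1 = (-0.61290, 1.00000, 0.54839)
Dv1 = (3.90323, -8.96774, -4.38710); divide by -8.96774 → v2 = (-0.43525, 1.00000, 0.48921)
Requested entry of v2: 278/278 = 1.0000

1.0000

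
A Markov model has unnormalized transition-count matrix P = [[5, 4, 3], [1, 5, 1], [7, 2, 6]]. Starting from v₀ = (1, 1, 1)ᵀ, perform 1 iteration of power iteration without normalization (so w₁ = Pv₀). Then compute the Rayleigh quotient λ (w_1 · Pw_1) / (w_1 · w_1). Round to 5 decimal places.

w1 = Pv₀ = (12, 7, 15)
Pw1 = (133, 62, 188)
w1·Pw1 = 12·133 + 7·62 + 15·188 = 4850; w1·w1 = 12·12 + 7·7 + 15·15 = 418
λ ≈ 4850/418 = 11.60287

11.60287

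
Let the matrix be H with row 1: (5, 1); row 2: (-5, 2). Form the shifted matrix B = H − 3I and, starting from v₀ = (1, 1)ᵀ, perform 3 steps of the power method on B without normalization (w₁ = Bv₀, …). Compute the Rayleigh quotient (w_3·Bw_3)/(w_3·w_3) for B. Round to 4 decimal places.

B = H − 3I has rows (2, 1); (-5, -1)
w1 = Bv₀ = (3, -6)
w2 = Bw1 = (0, -9)
w3 = Bw2 = (-9, 9)
Bw3 = (-9, 36)
w3·Bw3 = 405; w3·w3 = 162; μ ≈ 405/162 = 2.5000

2.5000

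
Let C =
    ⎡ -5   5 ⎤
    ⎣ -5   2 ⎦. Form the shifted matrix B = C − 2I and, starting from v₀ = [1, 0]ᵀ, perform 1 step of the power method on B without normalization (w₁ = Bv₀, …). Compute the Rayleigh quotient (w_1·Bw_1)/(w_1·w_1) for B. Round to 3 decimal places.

μ ≈ -4.635

B = C − 2I has rows (-7, 5); (-5, 0)
w1 = Bv₀ = ((-7)·1 + 5·0; (-5)·1 + 0·0) = (-7, -5)
Bw1 = (24, 35)
w1·Bw1 = -343; w1·w1 = 74; μ ≈ -343/74 = -4.635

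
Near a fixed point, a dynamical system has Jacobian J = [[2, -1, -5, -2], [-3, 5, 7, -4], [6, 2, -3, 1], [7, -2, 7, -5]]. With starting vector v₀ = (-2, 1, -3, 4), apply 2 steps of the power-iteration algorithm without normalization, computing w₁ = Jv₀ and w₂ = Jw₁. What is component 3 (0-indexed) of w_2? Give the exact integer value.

w1 = Jv₀ = (2·(-2) + (-1)·1 + (-5)·(-3) + (-2)·4; (-3)·(-2) + 5·1 + 7·(-3) + (-4)·4; 6·(-2) + 2·1 + (-3)·(-3) + 1·4; 7·(-2) + (-2)·1 + 7·(-3) + (-5)·4) = (2, -26, 3, -57)
w2 = Jw1 = (2·2 + (-1)·(-26) + (-5)·3 + (-2)·(-57); (-3)·2 + 5·(-26) + 7·3 + (-4)·(-57); 6·2 + 2·(-26) + (-3)·3 + 1·(-57); 7·2 + (-2)·(-26) + 7·3 + (-5)·(-57)) = (129, 113, -106, 372)
The requested component of w2 is 372.

372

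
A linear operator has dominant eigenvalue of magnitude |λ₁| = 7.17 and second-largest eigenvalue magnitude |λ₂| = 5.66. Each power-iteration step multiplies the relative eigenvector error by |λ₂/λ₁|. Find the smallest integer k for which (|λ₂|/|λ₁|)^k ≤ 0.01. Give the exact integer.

20

|λ₂/λ₁| = 5.66/7.17 = 0.78940
Need k ≥ ln(0.01) / ln(0.78940) = -4.6052 / -0.2365 ≈ 19.474
Smallest integer k satisfying the bound: 20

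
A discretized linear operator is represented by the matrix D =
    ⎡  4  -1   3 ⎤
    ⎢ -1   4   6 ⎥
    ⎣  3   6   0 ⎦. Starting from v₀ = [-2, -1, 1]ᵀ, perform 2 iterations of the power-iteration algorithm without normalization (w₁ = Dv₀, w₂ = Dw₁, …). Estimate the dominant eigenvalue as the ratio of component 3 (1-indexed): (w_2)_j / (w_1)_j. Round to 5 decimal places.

w1 = Dv₀ = (-4, 4, -12)
w2 = Dw1 = (-56, -52, 12)
Ratio at component: 12 / -12 = -1.00000

λ ≈ -1.00000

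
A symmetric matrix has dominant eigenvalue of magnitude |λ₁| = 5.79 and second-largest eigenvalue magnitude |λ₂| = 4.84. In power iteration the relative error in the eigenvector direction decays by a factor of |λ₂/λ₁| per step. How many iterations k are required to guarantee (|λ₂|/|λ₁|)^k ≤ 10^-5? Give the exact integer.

|λ₂/λ₁| = 4.84/5.79 = 0.83592
Need k ≥ ln(10^-5) / ln(0.83592) = -11.5129 / -0.1792 ≈ 64.240
Smallest integer k satisfying the bound: 65

65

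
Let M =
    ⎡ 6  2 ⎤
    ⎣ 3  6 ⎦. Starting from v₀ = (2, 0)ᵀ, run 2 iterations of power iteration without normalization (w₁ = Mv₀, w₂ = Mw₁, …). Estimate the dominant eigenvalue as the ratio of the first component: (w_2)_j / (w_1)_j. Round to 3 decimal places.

w1 = Mv₀ = (12, 6)
w2 = Mw1 = (84, 72)
Ratio at component: 84 / 12 = 7.000

7.000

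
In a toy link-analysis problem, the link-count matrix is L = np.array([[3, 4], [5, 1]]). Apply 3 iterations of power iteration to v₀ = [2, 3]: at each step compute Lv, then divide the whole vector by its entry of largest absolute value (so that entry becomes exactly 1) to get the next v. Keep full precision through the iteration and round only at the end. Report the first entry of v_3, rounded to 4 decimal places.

Lv0 = (18.00000, 13.00000); divide by 18.00000 → v1 = (1.00000, 0.72222)
Lv1 = (5.88889, 5.72222); divide by 5.88889 → v2 = (1.00000, 0.97170)
Lv2 = (6.88679, 5.97170); divide by 6.88679 → v3 = (1.00000, 0.86712)
Requested entry of v3: 730/730 = 1.0000

1.0000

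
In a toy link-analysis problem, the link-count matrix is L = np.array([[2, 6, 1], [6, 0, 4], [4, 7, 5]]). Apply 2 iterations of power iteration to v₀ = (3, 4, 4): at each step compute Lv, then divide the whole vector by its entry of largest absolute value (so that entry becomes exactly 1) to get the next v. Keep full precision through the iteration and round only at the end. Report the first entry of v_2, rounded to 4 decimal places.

Lv0 = (34.00000, 34.00000, 60.00000); divide by 60.00000 → v1 = (0.56667, 0.56667, 1.00000)
Lv1 = (5.53333, 7.40000, 11.23333); divide by 11.23333 → v2 = (0.49258, 0.65875, 1.00000)
Requested entry of v2: 332/674 = 0.4926

0.4926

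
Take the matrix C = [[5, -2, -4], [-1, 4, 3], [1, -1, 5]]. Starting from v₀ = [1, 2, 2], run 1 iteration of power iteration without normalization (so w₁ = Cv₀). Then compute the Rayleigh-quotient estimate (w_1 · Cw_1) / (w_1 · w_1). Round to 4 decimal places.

6.7625

w1 = Cv₀ = (5·1 + (-2)·2 + (-4)·2; (-1)·1 + 4·2 + 3·2; 1·1 + (-1)·2 + 5·2) = (-7, 13, 9)
Cw1 = (-97, 86, 25)
w1·Cw1 = (-7)·(-97) + 13·86 + 9·25 = 2022; w1·w1 = (-7)·(-7) + 13·13 + 9·9 = 299
λ ≈ 2022/299 = 6.7625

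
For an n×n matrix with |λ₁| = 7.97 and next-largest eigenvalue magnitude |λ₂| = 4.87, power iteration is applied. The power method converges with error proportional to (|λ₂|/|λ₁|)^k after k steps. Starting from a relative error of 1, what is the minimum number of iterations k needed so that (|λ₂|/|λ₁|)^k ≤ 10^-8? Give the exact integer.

38

|λ₂/λ₁| = 4.87/7.97 = 0.61104
Need k ≥ ln(10^-8) / ln(0.61104) = -18.4207 / -0.4926 ≈ 37.396
Smallest integer k satisfying the bound: 38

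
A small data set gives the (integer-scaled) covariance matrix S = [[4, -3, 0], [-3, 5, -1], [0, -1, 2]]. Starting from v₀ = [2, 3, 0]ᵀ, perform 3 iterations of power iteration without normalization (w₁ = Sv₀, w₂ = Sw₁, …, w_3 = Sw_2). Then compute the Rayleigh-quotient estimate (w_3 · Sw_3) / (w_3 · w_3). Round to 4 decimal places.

w1 = Sv₀ = (4·2 + (-3)·3 + 0·0; (-3)·2 + 5·3 + (-1)·0; 0·2 + (-1)·3 + 2·0) = (-1, 9, -3)
w2 = Sw1 = (4·(-1) + (-3)·9 + 0·(-3); (-3)·(-1) + 5·9 + (-1)·(-3); 0·(-1) + (-1)·9 + 2·(-3)) = (-31, 51, -15)
w3 = Sw2 = (-277, 363, -81)
Sw3 = (-2197, 2727, -525)
w3·Sw3 = (-277)·(-2197) + 363·2727 + (-81)·(-525) = 1640995; w3·w3 = (-277)·(-277) + 363·363 + (-81)·(-81) = 215059
λ ≈ 1640995/215059 = 7.6304

λ ≈ 7.6304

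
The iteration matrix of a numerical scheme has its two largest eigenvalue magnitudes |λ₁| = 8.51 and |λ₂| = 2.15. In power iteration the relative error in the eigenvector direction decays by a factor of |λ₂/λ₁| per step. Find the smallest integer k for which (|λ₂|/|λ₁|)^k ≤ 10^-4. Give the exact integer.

|λ₂/λ₁| = 2.15/8.51 = 0.25264
Need k ≥ ln(10^-4) / ln(0.25264) = -9.2103 / -1.3758 ≈ 6.695
Smallest integer k satisfying the bound: 7

7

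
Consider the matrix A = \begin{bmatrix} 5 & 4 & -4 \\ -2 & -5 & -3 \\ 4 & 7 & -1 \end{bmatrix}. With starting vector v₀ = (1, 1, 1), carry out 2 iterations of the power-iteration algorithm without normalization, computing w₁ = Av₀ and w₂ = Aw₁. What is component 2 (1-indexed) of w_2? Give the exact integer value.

10

w1 = Av₀ = (5·1 + 4·1 + (-4)·1; (-2)·1 + (-5)·1 + (-3)·1; 4·1 + 7·1 + (-1)·1) = (5, -10, 10)
w2 = Aw1 = (5·5 + 4·(-10) + (-4)·10; (-2)·5 + (-5)·(-10) + (-3)·10; 4·5 + 7·(-10) + (-1)·10) = (-55, 10, -60)
The requested component of w2 is 10.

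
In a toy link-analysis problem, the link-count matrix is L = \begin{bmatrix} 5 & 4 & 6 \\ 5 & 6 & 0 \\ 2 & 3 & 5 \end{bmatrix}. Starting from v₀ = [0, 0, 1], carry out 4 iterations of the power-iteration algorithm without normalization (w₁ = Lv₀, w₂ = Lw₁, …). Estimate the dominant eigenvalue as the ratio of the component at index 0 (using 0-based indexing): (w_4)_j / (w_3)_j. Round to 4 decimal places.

w1 = Lv₀ = (5·0 + 4·0 + 6·1; 5·0 + 6·0 + 0·1; 2·0 + 3·0 + 5·1) = (6, 0, 5)
w2 = Lw1 = (5·6 + 4·0 + 6·5; 5·6 + 6·0 + 0·5; 2·6 + 3·0 + 5·5) = (60, 30, 37)
w3 = Lw2 = (642, 480, 395)
w4 = Lw3 = (7500, 6090, 4699)
Ratio at component: 7500 / 642 = 11.6822

λ ≈ 11.6822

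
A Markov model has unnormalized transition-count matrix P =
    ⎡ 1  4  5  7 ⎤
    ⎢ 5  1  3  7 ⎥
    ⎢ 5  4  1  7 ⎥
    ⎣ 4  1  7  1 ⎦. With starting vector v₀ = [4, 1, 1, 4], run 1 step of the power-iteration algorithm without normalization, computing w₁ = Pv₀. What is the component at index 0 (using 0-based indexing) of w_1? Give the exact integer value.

41

w1 = Pv₀ = (1·4 + 4·1 + 5·1 + 7·4; 5·4 + 1·1 + 3·1 + 7·4; 5·4 + 4·1 + 1·1 + 7·4; 4·4 + 1·1 + 7·1 + 1·4) = (41, 52, 53, 28)
The requested component of w1 is 41.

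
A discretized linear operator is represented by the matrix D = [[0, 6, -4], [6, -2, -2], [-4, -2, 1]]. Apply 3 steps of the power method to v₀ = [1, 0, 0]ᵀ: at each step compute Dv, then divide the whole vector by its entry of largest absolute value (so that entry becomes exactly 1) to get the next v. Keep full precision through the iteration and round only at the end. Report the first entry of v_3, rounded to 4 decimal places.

Dv0 = (0.00000, 6.00000, -4.00000); divide by 6.00000 → v1 = (0.00000, 1.00000, -0.66667)
Dv1 = (8.66667, -0.66667, -2.66667); divide by 8.66667 → v2 = (1.00000, -0.07692, -0.30769)
Dv2 = (0.76923, 6.76923, -4.15385); divide by 6.76923 → v3 = (0.11364, 1.00000, -0.61364)
Requested entry of v3: 40/352 = 0.1136

0.1136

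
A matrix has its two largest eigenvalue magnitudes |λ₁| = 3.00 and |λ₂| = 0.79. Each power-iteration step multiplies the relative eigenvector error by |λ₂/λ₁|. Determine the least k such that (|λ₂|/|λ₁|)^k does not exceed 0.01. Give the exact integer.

|λ₂/λ₁| = 0.79/3.00 = 0.26333
Need k ≥ ln(0.01) / ln(0.26333) = -4.6052 / -1.3343 ≈ 3.451
Smallest integer k satisfying the bound: 4

4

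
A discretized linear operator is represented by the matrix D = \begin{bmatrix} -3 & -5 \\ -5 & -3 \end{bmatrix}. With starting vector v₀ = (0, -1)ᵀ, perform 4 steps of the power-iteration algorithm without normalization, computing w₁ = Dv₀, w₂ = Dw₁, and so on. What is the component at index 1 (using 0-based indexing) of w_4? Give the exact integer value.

w1 = Dv₀ = ((-3)·0 + (-5)·(-1); (-5)·0 + (-3)·(-1)) = (5, 3)
w2 = Dw1 = ((-3)·5 + (-5)·3; (-5)·5 + (-3)·3) = (-30, -34)
w3 = Dw2 = (260, 252)
w4 = Dw3 = (-2040, -2056)
The requested component of w4 is -2056.

-2056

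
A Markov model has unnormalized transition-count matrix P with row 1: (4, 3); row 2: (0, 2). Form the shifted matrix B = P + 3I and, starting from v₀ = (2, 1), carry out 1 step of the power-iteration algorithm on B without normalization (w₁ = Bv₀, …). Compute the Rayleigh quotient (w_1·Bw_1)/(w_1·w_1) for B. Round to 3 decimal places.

B = P + 3I has rows (7, 3); (0, 5)
w1 = Bv₀ = (17, 5)
Bw1 = (134, 25)
w1·Bw1 = 2403; w1·w1 = 314; μ ≈ 2403/314 = 7.653

7.653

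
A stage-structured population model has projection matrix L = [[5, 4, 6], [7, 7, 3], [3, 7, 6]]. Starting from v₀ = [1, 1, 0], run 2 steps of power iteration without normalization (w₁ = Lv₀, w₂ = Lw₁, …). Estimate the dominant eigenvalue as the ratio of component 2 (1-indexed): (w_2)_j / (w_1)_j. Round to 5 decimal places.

w1 = Lv₀ = (9, 14, 10)
w2 = Lw1 = (161, 191, 185)
Ratio at component: 191 / 14 = 13.64286

λ ≈ 13.64286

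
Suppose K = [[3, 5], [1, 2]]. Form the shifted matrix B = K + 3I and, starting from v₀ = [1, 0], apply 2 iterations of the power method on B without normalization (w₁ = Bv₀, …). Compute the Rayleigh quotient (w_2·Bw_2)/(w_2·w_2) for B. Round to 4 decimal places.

7.4345

B = K + 3I has rows (6, 5); (1, 5)
w1 = Bv₀ = (6·1 + 5·0; 1·1 + 5·0) = (6, 1)
w2 = Bw1 = (6·6 + 5·1; 1·6 + 5·1) = (41, 11)
Bw2 = (301, 96)
w2·Bw2 = 13397; w2·w2 = 1802; μ ≈ 13397/1802 = 7.4345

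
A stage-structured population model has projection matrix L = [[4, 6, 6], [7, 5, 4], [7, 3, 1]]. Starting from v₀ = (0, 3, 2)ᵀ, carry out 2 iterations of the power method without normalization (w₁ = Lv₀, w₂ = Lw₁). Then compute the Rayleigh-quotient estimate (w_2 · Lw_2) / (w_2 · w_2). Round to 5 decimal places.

14.48048

w1 = Lv₀ = (30, 23, 11)
w2 = Lw1 = (324, 369, 290)
Lw2 = (5250, 5273, 3665)
w2·Lw2 = 324·5250 + 369·5273 + 290·3665 = 4709587; w2·w2 = 324·324 + 369·369 + 290·290 = 325237
λ ≈ 4709587/325237 = 14.48048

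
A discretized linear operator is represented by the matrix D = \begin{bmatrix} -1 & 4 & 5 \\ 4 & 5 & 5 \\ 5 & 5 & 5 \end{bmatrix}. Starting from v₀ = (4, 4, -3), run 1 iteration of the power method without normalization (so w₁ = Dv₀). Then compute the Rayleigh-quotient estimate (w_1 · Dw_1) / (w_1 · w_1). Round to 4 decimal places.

w1 = Dv₀ = ((-1)·4 + 4·4 + 5·(-3); 4·4 + 5·4 + 5·(-3); 5·4 + 5·4 + 5·(-3)) = (-3, 21, 25)
Dw1 = (212, 218, 215)
w1·Dw1 = (-3)·212 + 21·218 + 25·215 = 9317; w1·w1 = (-3)·(-3) + 21·21 + 25·25 = 1075
λ ≈ 9317/1075 = 8.6670

λ ≈ 8.6670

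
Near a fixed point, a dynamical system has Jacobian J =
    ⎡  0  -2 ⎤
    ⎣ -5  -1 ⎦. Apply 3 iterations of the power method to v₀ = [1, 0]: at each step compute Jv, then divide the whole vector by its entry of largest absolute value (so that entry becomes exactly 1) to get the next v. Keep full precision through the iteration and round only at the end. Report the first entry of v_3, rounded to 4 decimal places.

Jv0 = (0.00000, -5.00000); divide by -5.00000 → v1 = (0.00000, 1.00000)
Jv1 = (-2.00000, -1.00000); divide by -2.00000 → v2 = (1.00000, 0.50000)
Jv2 = (-1.00000, -5.50000); divide by -5.50000 → v3 = (0.18182, 1.00000)
Requested entry of v3: -10/-55 = 0.1818

0.1818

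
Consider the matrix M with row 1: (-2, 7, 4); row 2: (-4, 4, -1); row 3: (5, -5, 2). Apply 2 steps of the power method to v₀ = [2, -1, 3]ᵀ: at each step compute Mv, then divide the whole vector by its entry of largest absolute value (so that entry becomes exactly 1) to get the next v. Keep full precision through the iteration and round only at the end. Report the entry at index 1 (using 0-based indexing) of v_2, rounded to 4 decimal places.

Mv0 = (1.00000, -15.00000, 21.00000); divide by 21.00000 → v1 = (0.04762, -0.71429, 1.00000)
Mv1 = (-1.09524, -4.04762, 5.80952); divide by 5.80952 → v2 = (-0.18852, -0.69672, 1.00000)
Requested entry of v2: -85/122 = -0.6967

-0.6967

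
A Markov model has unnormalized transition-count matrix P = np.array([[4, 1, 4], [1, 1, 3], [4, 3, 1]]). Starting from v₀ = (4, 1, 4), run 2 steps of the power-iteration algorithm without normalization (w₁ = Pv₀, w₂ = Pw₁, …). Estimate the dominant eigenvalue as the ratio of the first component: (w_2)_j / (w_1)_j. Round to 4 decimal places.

7.3030

w1 = Pv₀ = (33, 17, 23)
w2 = Pw1 = (241, 119, 206)
Ratio at component: 241 / 33 = 7.3030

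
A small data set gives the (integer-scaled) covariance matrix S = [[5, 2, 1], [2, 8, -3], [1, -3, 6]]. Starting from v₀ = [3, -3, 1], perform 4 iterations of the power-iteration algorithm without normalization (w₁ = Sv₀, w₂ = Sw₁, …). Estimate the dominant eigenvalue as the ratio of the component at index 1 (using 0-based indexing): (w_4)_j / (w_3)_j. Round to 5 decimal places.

w1 = Sv₀ = (10, -21, 18)
w2 = Sw1 = (26, -202, 181)
w3 = Sw2 = (-93, -2107, 1718)
w4 = Sw3 = (-2961, -22196, 16536)
Ratio at component: -22196 / -2107 = 10.53441

10.53441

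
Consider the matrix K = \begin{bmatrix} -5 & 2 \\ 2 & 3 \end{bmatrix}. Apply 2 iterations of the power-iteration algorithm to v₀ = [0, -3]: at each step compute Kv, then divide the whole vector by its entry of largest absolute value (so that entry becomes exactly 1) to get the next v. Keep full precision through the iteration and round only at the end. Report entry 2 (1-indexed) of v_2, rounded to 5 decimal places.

Kv0 = (-6.000000, -9.000000); divide by -9.000000 → v1 = (0.666667, 1.000000)
Kv1 = (-1.333333, 4.333333); divide by 4.333333 → v2 = (-0.307692, 1.000000)
Requested entry of v2: -39/-39 = 1.00000

1.00000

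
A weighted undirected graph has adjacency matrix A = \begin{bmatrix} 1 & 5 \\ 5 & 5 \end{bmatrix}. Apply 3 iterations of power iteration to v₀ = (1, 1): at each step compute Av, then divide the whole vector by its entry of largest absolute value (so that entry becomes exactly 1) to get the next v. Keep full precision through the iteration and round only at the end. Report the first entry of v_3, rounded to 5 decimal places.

0.67059

Av0 = (6.000000, 10.000000); divide by 10.000000 → v1 = (0.600000, 1.000000)
Av1 = (5.600000, 8.000000); divide by 8.000000 → v2 = (0.700000, 1.000000)
Av2 = (5.700000, 8.500000); divide by 8.500000 → v3 = (0.670588, 1.000000)
Requested entry of v3: 456/680 = 0.67059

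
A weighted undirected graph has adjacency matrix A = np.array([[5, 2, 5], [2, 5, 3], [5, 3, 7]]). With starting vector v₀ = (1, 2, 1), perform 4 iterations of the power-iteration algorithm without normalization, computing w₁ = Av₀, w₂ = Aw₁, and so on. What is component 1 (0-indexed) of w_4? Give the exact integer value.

w1 = Av₀ = (5·1 + 2·2 + 5·1; 2·1 + 5·2 + 3·1; 5·1 + 3·2 + 7·1) = (14, 15, 18)
w2 = Aw1 = (5·14 + 2·15 + 5·18; 2·14 + 5·15 + 3·18; 5·14 + 3·15 + 7·18) = (190, 157, 241)
w3 = Aw2 = (2469, 1888, 3108)
w4 = Aw3 = (31661, 23702, 39765)
The requested component of w4 is 23702.

23702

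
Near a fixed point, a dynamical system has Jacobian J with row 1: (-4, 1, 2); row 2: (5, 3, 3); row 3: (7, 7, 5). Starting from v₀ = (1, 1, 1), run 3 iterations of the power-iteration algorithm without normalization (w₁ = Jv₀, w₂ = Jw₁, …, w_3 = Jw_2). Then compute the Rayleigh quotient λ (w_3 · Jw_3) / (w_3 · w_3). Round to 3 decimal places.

λ ≈ 9.734

w1 = Jv₀ = (-1, 11, 19)
w2 = Jw1 = (53, 85, 165)
w3 = Jw2 = (203, 1015, 1791)
Jw3 = (3785, 9433, 17481)
w3·Jw3 = 203·3785 + 1015·9433 + 1791·17481 = 41651321; w3·w3 = 203·203 + 1015·1015 + 1791·1791 = 4279115
λ ≈ 41651321/4279115 = 9.734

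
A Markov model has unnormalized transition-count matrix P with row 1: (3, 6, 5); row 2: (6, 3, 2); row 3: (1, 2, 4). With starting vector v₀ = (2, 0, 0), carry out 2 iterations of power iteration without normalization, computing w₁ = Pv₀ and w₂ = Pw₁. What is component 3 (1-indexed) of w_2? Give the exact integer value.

w1 = Pv₀ = (3·2 + 6·0 + 5·0; 6·2 + 3·0 + 2·0; 1·2 + 2·0 + 4·0) = (6, 12, 2)
w2 = Pw1 = (3·6 + 6·12 + 5·2; 6·6 + 3·12 + 2·2; 1·6 + 2·12 + 4·2) = (100, 76, 38)
The requested component of w2 is 38.

38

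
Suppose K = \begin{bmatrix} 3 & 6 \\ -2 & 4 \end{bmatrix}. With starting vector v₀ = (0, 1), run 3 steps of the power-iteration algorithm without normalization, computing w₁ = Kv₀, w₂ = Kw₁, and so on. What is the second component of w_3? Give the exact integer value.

-68

w1 = Kv₀ = (3·0 + 6·1; (-2)·0 + 4·1) = (6, 4)
w2 = Kw1 = (3·6 + 6·4; (-2)·6 + 4·4) = (42, 4)
w3 = Kw2 = (150, -68)
The requested component of w3 is -68.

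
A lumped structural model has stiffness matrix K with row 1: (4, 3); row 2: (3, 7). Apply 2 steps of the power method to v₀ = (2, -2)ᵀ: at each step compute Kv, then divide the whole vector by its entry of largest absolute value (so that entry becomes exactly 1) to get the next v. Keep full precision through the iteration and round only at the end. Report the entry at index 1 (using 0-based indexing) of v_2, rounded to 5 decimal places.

Kv0 = (2.000000, -8.000000); divide by -8.000000 → v1 = (-0.250000, 1.000000)
Kv1 = (2.000000, 6.250000); divide by 6.250000 → v2 = (0.320000, 1.000000)
Requested entry of v2: -50/-50 = 1.00000

1.00000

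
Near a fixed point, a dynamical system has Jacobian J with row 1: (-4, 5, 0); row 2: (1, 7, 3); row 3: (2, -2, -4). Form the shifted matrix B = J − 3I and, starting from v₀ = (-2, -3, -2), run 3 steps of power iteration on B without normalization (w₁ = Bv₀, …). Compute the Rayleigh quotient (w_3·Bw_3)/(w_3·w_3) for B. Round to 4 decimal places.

μ ≈ -5.1437

B = J − 3I has rows (-7, 5, 0); (1, 4, 3); (2, -2, -7)
w1 = Bv₀ = ((-7)·(-2) + 5·(-3) + 0·(-2); 1·(-2) + 4·(-3) + 3·(-2); 2·(-2) + (-2)·(-3) + (-7)·(-2)) = (-1, -20, 16)
w2 = Bw1 = ((-7)·(-1) + 5·(-20) + 0·16; 1·(-1) + 4·(-20) + 3·16; 2·(-1) + (-2)·(-20) + (-7)·16) = (-93, -33, -74)
w3 = Bw2 = (486, -447, 398)
Bw3 = (-5637, -108, -920)
w3·Bw3 = -3057466; w3·w3 = 594409; μ ≈ -3057466/594409 = -5.1437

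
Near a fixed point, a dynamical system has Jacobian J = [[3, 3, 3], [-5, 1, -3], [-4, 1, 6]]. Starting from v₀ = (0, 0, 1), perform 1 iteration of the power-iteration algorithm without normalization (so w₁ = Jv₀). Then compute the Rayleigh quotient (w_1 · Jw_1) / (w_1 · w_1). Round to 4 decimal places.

λ ≈ 5.3333

w1 = Jv₀ = (3·0 + 3·0 + 3·1; (-5)·0 + 1·0 + (-3)·1; (-4)·0 + 1·0 + 6·1) = (3, -3, 6)
Jw1 = (18, -36, 21)
w1·Jw1 = 3·18 + (-3)·(-36) + 6·21 = 288; w1·w1 = 3·3 + (-3)·(-3) + 6·6 = 54
λ ≈ 288/54 = 5.3333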